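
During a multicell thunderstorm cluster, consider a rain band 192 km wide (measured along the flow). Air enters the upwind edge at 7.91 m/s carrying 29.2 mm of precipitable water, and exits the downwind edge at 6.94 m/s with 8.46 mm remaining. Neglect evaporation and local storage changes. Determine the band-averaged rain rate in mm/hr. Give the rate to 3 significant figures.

R ≈ 3.23 mm/hr

Column moisture flux per unit crosswind length is F = V × PW.
Inflow: F_in = 7.91 × 29.2 = 230.972 mm·m/s
Outflow: F_out = 6.94 × 8.46 = 58.7124 mm·m/s
Steady-state rate R = (F_in − F_out)/L = (230.972 − 58.7124) / 192000 m = 8.972e-04 mm/s.
R = 8.972e-04 × 3600 = 3.23 mm/hr.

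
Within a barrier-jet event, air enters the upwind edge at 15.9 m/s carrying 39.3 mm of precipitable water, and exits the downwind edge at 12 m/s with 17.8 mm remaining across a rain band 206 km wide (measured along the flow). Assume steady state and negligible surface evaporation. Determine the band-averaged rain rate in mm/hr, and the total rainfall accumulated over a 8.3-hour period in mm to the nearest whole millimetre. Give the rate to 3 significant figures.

Column moisture flux per unit crosswind length is F = V × PW.
Inflow: F_in = 15.9 × 39.3 = 624.87 mm·m/s
Outflow: F_out = 12 × 17.8 = 213.6 mm·m/s
Steady-state rate R = (F_in − F_out)/L = (624.87 − 213.6) / 206000 m = 1.996e-03 mm/s.
R = 1.996e-03 × 3600 = 7.19 mm/hr.
Over 8.3 h: total = 7.19 × 8.3 = 59.677 ≈ 60 mm.

R ≈ 7.19 mm/hr; total ≈ 60 mm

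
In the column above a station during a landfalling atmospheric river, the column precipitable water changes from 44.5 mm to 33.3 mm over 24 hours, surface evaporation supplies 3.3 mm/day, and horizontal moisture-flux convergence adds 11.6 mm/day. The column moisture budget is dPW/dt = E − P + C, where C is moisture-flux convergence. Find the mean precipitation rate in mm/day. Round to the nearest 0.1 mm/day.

dPW/dt = (33.3 − 44.5) mm / (24/24 day) = -11.200 mm/day.
P = E + C − dPW/dt = 3.3 + (11.6) − (-11.200) = 26.1 mm/day.

P ≈ 26.1 mm/day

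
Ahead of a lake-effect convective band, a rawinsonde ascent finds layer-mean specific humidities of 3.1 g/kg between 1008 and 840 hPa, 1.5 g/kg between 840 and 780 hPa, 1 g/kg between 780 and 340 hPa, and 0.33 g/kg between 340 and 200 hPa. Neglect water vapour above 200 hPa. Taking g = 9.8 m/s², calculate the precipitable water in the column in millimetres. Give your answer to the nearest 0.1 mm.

PW ≈ 11.2 mm

Precipitable water is the column-integrated vapour mass per unit area: PW = (1/g) Σ q̄ Δp, with q in kg/kg and Δp in Pa (1 kg/m² of water = 1 mm).
Layer 1008–840 hPa: Δp = 168 hPa = 16800 Pa, q̄ = 0.0031 kg/kg → 0.0031 × 16800 / 9.8 = 5.31 mm
Layer 840–780 hPa: Δp = 60 hPa = 6000 Pa, q̄ = 0.0015 kg/kg → 0.0015 × 6000 / 9.8 = 0.92 mm
Layer 780–340 hPa: Δp = 440 hPa = 44000 Pa, q̄ = 0.001 kg/kg → 0.001 × 44000 / 9.8 = 4.49 mm
Layer 340–200 hPa: Δp = 140 hPa = 14000 Pa, q̄ = 0.00033 kg/kg → 0.00033 × 14000 / 9.8 = 0.47 mm
PW = 5.31 + 0.92 + 4.49 + 0.47 = 11.19 ≈ 11.2 mm.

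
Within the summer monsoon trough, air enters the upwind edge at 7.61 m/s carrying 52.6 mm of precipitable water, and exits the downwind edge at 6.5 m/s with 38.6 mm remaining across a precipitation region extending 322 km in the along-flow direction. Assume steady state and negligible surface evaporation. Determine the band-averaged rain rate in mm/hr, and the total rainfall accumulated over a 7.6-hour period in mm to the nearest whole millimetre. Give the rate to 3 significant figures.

Column moisture flux per unit crosswind length is F = V × PW.
Inflow: F_in = 7.61 × 52.6 = 400.286 mm·m/s
Outflow: F_out = 6.5 × 38.6 = 250.9 mm·m/s
Steady-state rate R = (F_in − F_out)/L = (400.286 − 250.9) / 322000 m = 4.639e-04 mm/s.
R = 4.639e-04 × 3600 = 1.67 mm/hr.
Over 7.6 h: total = 1.67 × 7.6 = 12.692 ≈ 13 mm.

R ≈ 1.67 mm/hr; total ≈ 13 mm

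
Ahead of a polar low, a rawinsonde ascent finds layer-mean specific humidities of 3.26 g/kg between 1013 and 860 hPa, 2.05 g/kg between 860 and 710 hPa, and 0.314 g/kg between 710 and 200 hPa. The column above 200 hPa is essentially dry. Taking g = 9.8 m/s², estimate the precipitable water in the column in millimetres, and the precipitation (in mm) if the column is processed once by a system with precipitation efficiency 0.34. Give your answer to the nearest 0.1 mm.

Precipitable water is the column-integrated vapour mass per unit area: PW = (1/g) Σ q̄ Δp, with q in kg/kg and Δp in Pa (1 kg/m² of water = 1 mm).
Layer 1013–860 hPa: Δp = 153 hPa = 15300 Pa, q̄ = 0.00326 kg/kg → 0.00326 × 15300 / 9.8 = 5.09 mm
Layer 860–710 hPa: Δp = 150 hPa = 15000 Pa, q̄ = 0.00205 kg/kg → 0.00205 × 15000 / 9.8 = 3.14 mm
Layer 710–200 hPa: Δp = 510 hPa = 51000 Pa, q̄ = 0.000314 kg/kg → 0.000314 × 51000 / 9.8 = 1.63 mm
PW = 5.09 + 3.14 + 1.63 = 9.86 ≈ 9.9 mm.
Precipitation = ε × PW = 0.34 × 9.9 = 3.4 mm.

PW ≈ 9.9 mm; precipitation ≈ 3.4 mm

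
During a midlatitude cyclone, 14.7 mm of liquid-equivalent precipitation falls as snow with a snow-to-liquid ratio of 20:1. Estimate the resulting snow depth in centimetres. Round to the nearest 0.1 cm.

snow depth ≈ 29.4 cm

Snow depth = liquid × ratio = 14.7 mm × 20 = 294 mm = 29.4 cm.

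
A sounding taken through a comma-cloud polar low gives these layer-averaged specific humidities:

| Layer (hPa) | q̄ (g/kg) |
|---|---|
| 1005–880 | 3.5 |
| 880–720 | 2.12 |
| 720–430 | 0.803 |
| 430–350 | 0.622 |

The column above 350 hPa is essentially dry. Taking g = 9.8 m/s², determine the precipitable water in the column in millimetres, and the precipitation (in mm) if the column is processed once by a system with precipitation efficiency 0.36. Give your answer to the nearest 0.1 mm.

PW ≈ 10.8 mm; precipitation ≈ 3.9 mm

Precipitable water is the column-integrated vapour mass per unit area: PW = (1/g) Σ q̄ Δp, with q in kg/kg and Δp in Pa (1 kg/m² of water = 1 mm).
Layer 1005–880 hPa: Δp = 125 hPa = 12500 Pa, q̄ = 0.0035 kg/kg → 0.0035 × 12500 / 9.8 = 4.46 mm
Layer 880–720 hPa: Δp = 160 hPa = 16000 Pa, q̄ = 0.00212 kg/kg → 0.00212 × 16000 / 9.8 = 3.46 mm
Layer 720–430 hPa: Δp = 290 hPa = 29000 Pa, q̄ = 0.000803 kg/kg → 0.000803 × 29000 / 9.8 = 2.38 mm
Layer 430–350 hPa: Δp = 80 hPa = 8000 Pa, q̄ = 0.000622 kg/kg → 0.000622 × 8000 / 9.8 = 0.51 mm
PW = 4.46 + 3.46 + 2.38 + 0.51 = 10.81 ≈ 10.8 mm.
Precipitation = ε × PW = 0.36 × 10.8 = 3.9 mm.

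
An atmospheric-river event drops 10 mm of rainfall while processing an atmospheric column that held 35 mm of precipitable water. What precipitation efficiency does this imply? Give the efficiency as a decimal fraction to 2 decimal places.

ε = rainfall / PW = 10 / 35 = 0.29.

ε ≈ 0.29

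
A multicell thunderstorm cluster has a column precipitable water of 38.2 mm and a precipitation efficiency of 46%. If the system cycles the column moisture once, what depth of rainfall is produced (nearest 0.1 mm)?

Rainfall = ε × PW = 0.46 × 38.2 = 17.6 mm.

rainfall ≈ 17.6 mm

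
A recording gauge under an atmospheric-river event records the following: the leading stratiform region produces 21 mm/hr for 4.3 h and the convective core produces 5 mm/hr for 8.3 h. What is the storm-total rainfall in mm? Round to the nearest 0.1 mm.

Total = Σ Rᵢ Δtᵢ = 21 × 4.3 + 5 × 8.3
      = 90.3 + 41.5 = 131.8 mm.

total ≈ 131.8 mm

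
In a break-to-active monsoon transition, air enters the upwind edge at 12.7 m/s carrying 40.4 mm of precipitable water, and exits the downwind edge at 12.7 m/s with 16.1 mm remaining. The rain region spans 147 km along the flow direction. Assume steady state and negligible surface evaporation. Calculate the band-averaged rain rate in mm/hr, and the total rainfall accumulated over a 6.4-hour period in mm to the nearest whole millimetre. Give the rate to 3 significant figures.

Column moisture flux per unit crosswind length is F = V × PW.
Inflow: F_in = 12.7 × 40.4 = 513.08 mm·m/s
Outflow: F_out = 12.7 × 16.1 = 204.47 mm·m/s
Steady-state rate R = (F_in − F_out)/L = (513.08 − 204.47) / 147000 m = 2.099e-03 mm/s.
R = 2.099e-03 × 3600 = 7.56 mm/hr.
Over 6.4 h: total = 7.56 × 6.4 = 48.384 ≈ 48 mm.

R ≈ 7.56 mm/hr; total ≈ 48 mm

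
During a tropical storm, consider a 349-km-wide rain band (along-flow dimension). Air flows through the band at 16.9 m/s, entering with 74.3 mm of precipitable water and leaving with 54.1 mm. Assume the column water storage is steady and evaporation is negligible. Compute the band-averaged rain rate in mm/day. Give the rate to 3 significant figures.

R ≈ 84.5 mm/day

Column moisture flux per unit crosswind length is F = V × PW.
Inflow: F_in = 16.9 × 74.3 = 1255.67 mm·m/s
Outflow: F_out = 16.9 × 54.1 = 914.29 mm·m/s
Steady-state rate R = (F_in − F_out)/L = (1255.67 − 914.29) / 349000 m = 9.782e-04 mm/s.
R = 9.782e-04 × 3600 × 24 = 84.5 mm/day.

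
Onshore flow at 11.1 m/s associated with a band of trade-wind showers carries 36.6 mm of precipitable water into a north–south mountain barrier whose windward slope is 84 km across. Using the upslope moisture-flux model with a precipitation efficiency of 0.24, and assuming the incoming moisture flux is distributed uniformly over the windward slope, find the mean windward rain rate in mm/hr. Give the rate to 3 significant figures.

R ≈ 4.18 mm/hr

Incoming column moisture flux per unit ridge length: F = V × PW = 11.1 × 36.6 = 406.26 mm·m/s.
Spread over the 84 km slope with efficiency ε = 0.24: R = ε·F/W = 0.24 × 406.26 / 84000 m = 1.161e-03 mm/s.
R = 1.161e-03 × 3600 = 4.18 mm/hr.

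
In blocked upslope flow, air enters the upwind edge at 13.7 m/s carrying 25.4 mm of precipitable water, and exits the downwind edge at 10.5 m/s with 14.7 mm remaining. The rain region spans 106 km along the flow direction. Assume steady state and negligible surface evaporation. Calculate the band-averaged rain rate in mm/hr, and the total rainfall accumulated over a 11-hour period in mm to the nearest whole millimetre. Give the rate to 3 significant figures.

R ≈ 6.58 mm/hr; total ≈ 72 mm

Column moisture flux per unit crosswind length is F = V × PW.
Inflow: F_in = 13.7 × 25.4 = 347.98 mm·m/s
Outflow: F_out = 10.5 × 14.7 = 154.35 mm·m/s
Steady-state rate R = (F_in − F_out)/L = (347.98 − 154.35) / 106000 m = 1.827e-03 mm/s.
R = 1.827e-03 × 3600 = 6.58 mm/hr.
Over 11 h: total = 6.58 × 11 = 72.38 ≈ 72 mm.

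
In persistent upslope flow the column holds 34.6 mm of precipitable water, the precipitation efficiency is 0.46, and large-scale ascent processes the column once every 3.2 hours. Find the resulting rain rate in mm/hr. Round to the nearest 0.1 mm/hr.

R ≈ 5.0 mm/hr

Each overturning extracts ε × PW = 0.46 × 34.6 = 15.916 mm.
Rate = ε·PW / τ = 15.916 / 3.2 h = 5.0 mm/hr.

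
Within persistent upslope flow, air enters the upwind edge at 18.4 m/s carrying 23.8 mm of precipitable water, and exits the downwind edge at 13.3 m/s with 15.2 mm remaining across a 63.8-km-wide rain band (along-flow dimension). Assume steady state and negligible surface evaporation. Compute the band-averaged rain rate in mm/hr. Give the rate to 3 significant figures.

R ≈ 13.3 mm/hr

Column moisture flux per unit crosswind length is F = V × PW.
Inflow: F_in = 18.4 × 23.8 = 437.92 mm·m/s
Outflow: F_out = 13.3 × 15.2 = 202.16 mm·m/s
Steady-state rate R = (F_in − F_out)/L = (437.92 − 202.16) / 63800 m = 3.695e-03 mm/s.
R = 3.695e-03 × 3600 = 13.3 mm/hr.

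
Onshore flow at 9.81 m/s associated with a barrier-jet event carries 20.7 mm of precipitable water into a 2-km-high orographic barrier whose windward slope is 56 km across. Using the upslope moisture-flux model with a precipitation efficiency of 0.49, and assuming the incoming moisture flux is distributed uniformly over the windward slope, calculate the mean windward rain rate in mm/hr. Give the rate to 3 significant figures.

R ≈ 6.40 mm/hr

Incoming column moisture flux per unit ridge length: F = V × PW = 9.81 × 20.7 = 203.067 mm·m/s.
Spread over the 56 km slope with efficiency ε = 0.49: R = ε·F/W = 0.49 × 203.067 / 56000 m = 1.777e-03 mm/s.
R = 1.777e-03 × 3600 = 6.40 mm/hr.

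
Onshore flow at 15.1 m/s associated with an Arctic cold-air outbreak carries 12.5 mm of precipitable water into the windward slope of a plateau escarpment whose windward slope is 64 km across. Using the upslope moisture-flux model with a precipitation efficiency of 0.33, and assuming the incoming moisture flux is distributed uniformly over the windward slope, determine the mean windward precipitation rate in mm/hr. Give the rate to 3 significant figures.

Incoming column moisture flux per unit ridge length: F = V × PW = 15.1 × 12.5 = 188.75 mm·m/s.
Spread over the 64 km slope with efficiency ε = 0.33: R = ε·F/W = 0.33 × 188.75 / 64000 m = 9.732e-04 mm/s.
R = 9.732e-04 × 3600 = 3.50 mm/hr.

R ≈ 3.50 mm/hr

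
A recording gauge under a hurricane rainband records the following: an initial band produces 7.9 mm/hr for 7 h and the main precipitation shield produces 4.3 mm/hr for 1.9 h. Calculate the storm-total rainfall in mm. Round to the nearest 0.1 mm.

total ≈ 63.5 mm

Total = Σ Rᵢ Δtᵢ = 7.9 × 7 + 4.3 × 1.9
      = 55.3 + 8.17 = 63.5 mm.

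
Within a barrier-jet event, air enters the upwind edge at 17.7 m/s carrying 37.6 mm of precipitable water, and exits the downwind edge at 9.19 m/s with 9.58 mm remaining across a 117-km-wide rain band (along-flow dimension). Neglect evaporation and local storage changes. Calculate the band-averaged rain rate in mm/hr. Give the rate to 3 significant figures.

R ≈ 17.8 mm/hr

Column moisture flux per unit crosswind length is F = V × PW.
Inflow: F_in = 17.7 × 37.6 = 665.52 mm·m/s
Outflow: F_out = 9.19 × 9.58 = 88.0402 mm·m/s
Steady-state rate R = (F_in − F_out)/L = (665.52 − 88.0402) / 117000 m = 4.936e-03 mm/s.
R = 4.936e-03 × 3600 = 17.8 mm/hr.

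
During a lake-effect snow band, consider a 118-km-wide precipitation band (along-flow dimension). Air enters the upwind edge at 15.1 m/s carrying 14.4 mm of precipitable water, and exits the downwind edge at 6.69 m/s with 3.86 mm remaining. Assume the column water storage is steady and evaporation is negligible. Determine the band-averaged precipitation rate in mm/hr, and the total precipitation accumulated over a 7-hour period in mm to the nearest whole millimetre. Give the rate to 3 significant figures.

R ≈ 5.85 mm/hr; total ≈ 41 mm

Column moisture flux per unit crosswind length is F = V × PW.
Inflow: F_in = 15.1 × 14.4 = 217.44 mm·m/s
Outflow: F_out = 6.69 × 3.86 = 25.8234 mm·m/s
Steady-state rate R = (F_in − F_out)/L = (217.44 − 25.8234) / 118000 m = 1.624e-03 mm/s.
R = 1.624e-03 × 3600 = 5.85 mm/hr.
Over 7 h: total = 5.85 × 7 = 40.95 ≈ 41 mm.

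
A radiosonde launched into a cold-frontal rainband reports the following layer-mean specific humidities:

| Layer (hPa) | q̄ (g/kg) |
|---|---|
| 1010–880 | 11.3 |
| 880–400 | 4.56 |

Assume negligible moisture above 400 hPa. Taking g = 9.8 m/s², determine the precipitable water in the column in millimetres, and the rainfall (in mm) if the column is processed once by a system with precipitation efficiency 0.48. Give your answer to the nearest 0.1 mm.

Precipitable water is the column-integrated vapour mass per unit area: PW = (1/g) Σ q̄ Δp, with q in kg/kg and Δp in Pa (1 kg/m² of water = 1 mm).
Layer 1010–880 hPa: Δp = 130 hPa = 13000 Pa, q̄ = 0.0113 kg/kg → 0.0113 × 13000 / 9.8 = 14.99 mm
Layer 880–400 hPa: Δp = 480 hPa = 48000 Pa, q̄ = 0.00456 kg/kg → 0.00456 × 48000 / 9.8 = 22.33 mm
PW = 14.99 + 22.33 = 37.32 ≈ 37.3 mm.
Rainfall = ε × PW = 0.48 × 37.3 = 17.9 mm.

PW ≈ 37.3 mm; rainfall ≈ 17.9 mm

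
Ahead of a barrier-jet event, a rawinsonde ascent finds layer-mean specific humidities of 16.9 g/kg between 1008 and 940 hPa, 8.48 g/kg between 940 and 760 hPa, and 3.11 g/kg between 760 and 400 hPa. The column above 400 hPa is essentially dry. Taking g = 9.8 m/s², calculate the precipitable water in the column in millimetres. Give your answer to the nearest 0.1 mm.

PW ≈ 38.7 mm

Precipitable water is the column-integrated vapour mass per unit area: PW = (1/g) Σ q̄ Δp, with q in kg/kg and Δp in Pa (1 kg/m² of water = 1 mm).
Layer 1008–940 hPa: Δp = 68 hPa = 6800 Pa, q̄ = 0.0169 kg/kg → 0.0169 × 6800 / 9.8 = 11.73 mm
Layer 940–760 hPa: Δp = 180 hPa = 18000 Pa, q̄ = 0.00848 kg/kg → 0.00848 × 18000 / 9.8 = 15.58 mm
Layer 760–400 hPa: Δp = 360 hPa = 36000 Pa, q̄ = 0.00311 kg/kg → 0.00311 × 36000 / 9.8 = 11.42 mm
PW = 11.73 + 15.58 + 11.42 = 38.73 ≈ 38.7 mm.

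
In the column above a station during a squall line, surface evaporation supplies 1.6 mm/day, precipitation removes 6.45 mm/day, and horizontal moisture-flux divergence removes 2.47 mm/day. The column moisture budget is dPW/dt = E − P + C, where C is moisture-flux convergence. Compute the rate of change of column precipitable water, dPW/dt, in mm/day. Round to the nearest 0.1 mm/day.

dPW/dt ≈ -7.3 mm/day

dPW/dt = E − P + C = 1.6 − 6.45 + (-2.47) = -7.3 mm/day.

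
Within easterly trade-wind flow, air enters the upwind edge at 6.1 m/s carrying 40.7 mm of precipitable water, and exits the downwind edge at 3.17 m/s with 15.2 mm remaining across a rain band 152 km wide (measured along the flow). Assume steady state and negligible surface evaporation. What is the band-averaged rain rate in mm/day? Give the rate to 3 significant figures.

R ≈ 114 mm/day

Column moisture flux per unit crosswind length is F = V × PW.
Inflow: F_in = 6.1 × 40.7 = 248.27 mm·m/s
Outflow: F_out = 3.17 × 15.2 = 48.184 mm·m/s
Steady-state rate R = (F_in − F_out)/L = (248.27 − 48.184) / 152000 m = 1.316e-03 mm/s.
R = 1.316e-03 × 3600 × 24 = 114 mm/day.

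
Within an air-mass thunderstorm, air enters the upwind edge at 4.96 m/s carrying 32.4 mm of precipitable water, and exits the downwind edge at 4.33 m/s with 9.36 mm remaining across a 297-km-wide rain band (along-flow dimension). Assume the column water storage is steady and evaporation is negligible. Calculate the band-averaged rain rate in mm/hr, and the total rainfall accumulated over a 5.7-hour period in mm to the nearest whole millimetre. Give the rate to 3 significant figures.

R ≈ 1.46 mm/hr; total ≈ 8 mm

Column moisture flux per unit crosswind length is F = V × PW.
Inflow: F_in = 4.96 × 32.4 = 160.704 mm·m/s
Outflow: F_out = 4.33 × 9.36 = 40.5288 mm·m/s
Steady-state rate R = (F_in − F_out)/L = (160.704 − 40.5288) / 297000 m = 4.046e-04 mm/s.
R = 4.046e-04 × 3600 = 1.46 mm/hr.
Over 5.7 h: total = 1.46 × 5.7 = 8.322 ≈ 8 mm.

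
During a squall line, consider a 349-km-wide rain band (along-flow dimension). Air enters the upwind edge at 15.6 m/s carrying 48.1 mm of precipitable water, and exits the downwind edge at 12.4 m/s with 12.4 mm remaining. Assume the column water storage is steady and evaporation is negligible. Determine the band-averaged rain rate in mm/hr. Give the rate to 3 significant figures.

R ≈ 6.15 mm/hr

Column moisture flux per unit crosswind length is F = V × PW.
Inflow: F_in = 15.6 × 48.1 = 750.36 mm·m/s
Outflow: F_out = 12.4 × 12.4 = 153.76 mm·m/s
Steady-state rate R = (F_in − F_out)/L = (750.36 − 153.76) / 349000 m = 1.709e-03 mm/s.
R = 1.709e-03 × 3600 = 6.15 mm/hr.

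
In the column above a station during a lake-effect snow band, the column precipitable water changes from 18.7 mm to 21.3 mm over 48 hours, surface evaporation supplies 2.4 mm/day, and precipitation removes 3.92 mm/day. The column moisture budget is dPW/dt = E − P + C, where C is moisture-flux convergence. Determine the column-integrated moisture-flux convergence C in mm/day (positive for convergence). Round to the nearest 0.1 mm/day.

C ≈ 2.8 mm/day

dPW/dt = (21.3 − 18.7) mm / (48/24 day) = +1.300 mm/day.
C = dPW/dt − E + P = (+1.300) − 2.4 + 3.92 = 2.8 mm/day.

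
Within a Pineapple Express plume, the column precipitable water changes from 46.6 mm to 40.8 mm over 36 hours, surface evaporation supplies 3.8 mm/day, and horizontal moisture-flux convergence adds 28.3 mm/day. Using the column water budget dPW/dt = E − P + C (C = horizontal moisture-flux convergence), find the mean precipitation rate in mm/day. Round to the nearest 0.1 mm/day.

P ≈ 36.0 mm/day

dPW/dt = (40.8 − 46.6) mm / (36/24 day) = -3.867 mm/day.
P = E + C − dPW/dt = 3.8 + (28.3) − (-3.867) = 36.0 mm/day.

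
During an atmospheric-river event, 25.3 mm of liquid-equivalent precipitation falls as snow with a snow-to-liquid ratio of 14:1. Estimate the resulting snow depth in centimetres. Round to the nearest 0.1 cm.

Snow depth = liquid × ratio = 25.3 mm × 14 = 354.2 mm = 35.4 cm.

snow depth ≈ 35.4 cm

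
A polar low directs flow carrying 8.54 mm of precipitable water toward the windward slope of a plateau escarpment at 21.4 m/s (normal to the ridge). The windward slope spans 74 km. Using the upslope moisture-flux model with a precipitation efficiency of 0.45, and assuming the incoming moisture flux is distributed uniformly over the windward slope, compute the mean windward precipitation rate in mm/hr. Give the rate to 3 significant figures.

R ≈ 4.00 mm/hr

Incoming column moisture flux per unit ridge length: F = V × PW = 21.4 × 8.54 = 182.756 mm·m/s.
Spread over the 74 km slope with efficiency ε = 0.45: R = ε·F/W = 0.45 × 182.756 / 74000 m = 1.111e-03 mm/s.
R = 1.111e-03 × 3600 = 4.00 mm/hr.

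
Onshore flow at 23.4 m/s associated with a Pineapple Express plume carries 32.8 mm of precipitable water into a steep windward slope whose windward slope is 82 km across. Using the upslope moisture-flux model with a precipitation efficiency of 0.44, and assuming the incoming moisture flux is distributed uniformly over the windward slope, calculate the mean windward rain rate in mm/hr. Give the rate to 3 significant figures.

Incoming column moisture flux per unit ridge length: F = V × PW = 23.4 × 32.8 = 767.52 mm·m/s.
Spread over the 82 km slope with efficiency ε = 0.44: R = ε·F/W = 0.44 × 767.52 / 82000 m = 4.118e-03 mm/s.
R = 4.118e-03 × 3600 = 14.8 mm/hr.

R ≈ 14.8 mm/hr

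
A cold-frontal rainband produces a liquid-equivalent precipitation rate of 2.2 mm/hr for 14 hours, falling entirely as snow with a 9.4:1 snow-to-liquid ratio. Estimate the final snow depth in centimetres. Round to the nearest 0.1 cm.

snow depth ≈ 29.0 cm

Liquid-equivalent depth = 2.2 × 14 = 30.8 mm.
Snow depth = 30.8 mm × 9.4 = 289.52 mm = 29.0 cm.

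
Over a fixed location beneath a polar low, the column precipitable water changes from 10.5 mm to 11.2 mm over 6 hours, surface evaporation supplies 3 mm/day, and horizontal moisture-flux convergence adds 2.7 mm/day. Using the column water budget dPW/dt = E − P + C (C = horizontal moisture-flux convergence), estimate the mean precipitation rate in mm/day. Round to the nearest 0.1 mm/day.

P ≈ 2.9 mm/day

dPW/dt = (11.2 − 10.5) mm / (6/24 day) = +2.800 mm/day.
P = E + C − dPW/dt = 3 + (2.7) − (+2.800) = 2.9 mm/day.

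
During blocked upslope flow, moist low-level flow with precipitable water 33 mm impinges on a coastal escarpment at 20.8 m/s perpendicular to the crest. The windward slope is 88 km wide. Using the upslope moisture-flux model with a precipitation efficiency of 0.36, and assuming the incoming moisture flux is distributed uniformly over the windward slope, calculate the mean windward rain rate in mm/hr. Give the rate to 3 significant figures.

Incoming column moisture flux per unit ridge length: F = V × PW = 20.8 × 33 = 686.4 mm·m/s.
Spread over the 88 km slope with efficiency ε = 0.36: R = ε·F/W = 0.36 × 686.4 / 88000 m = 2.808e-03 mm/s.
R = 2.808e-03 × 3600 = 10.1 mm/hr.

R ≈ 10.1 mm/hr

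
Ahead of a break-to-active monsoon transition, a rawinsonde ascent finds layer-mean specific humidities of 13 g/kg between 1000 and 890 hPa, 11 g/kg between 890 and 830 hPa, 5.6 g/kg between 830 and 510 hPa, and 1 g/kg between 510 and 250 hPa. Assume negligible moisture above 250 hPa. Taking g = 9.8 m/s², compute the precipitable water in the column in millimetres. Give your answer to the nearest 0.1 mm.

Precipitable water is the column-integrated vapour mass per unit area: PW = (1/g) Σ q̄ Δp, with q in kg/kg and Δp in Pa (1 kg/m² of water = 1 mm).
Layer 1000–890 hPa: Δp = 110 hPa = 11000 Pa, q̄ = 0.013 kg/kg → 0.013 × 11000 / 9.8 = 14.59 mm
Layer 890–830 hPa: Δp = 60 hPa = 6000 Pa, q̄ = 0.011 kg/kg → 0.011 × 6000 / 9.8 = 6.73 mm
Layer 830–510 hPa: Δp = 320 hPa = 32000 Pa, q̄ = 0.0056 kg/kg → 0.0056 × 32000 / 9.8 = 18.29 mm
Layer 510–250 hPa: Δp = 260 hPa = 26000 Pa, q̄ = 0.001 kg/kg → 0.001 × 26000 / 9.8 = 2.65 mm
PW = 14.59 + 6.73 + 18.29 + 2.65 = 42.26 ≈ 42.3 mm.

PW ≈ 42.3 mm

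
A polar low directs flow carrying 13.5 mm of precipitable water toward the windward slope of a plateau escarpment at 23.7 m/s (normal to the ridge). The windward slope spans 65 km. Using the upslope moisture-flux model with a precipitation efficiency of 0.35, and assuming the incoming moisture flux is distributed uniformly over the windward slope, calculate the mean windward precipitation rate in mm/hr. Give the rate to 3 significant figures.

Incoming column moisture flux per unit ridge length: F = V × PW = 23.7 × 13.5 = 319.95 mm·m/s.
Spread over the 65 km slope with efficiency ε = 0.35: R = ε·F/W = 0.35 × 319.95 / 65000 m = 1.723e-03 mm/s.
R = 1.723e-03 × 3600 = 6.20 mm/hr.

R ≈ 6.20 mm/hr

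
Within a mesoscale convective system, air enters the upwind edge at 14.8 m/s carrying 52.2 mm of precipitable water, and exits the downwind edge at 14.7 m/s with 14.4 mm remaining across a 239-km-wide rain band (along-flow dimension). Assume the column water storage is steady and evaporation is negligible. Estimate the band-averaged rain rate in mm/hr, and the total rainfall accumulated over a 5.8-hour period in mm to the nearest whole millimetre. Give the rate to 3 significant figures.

R ≈ 8.45 mm/hr; total ≈ 49 mm

Column moisture flux per unit crosswind length is F = V × PW.
Inflow: F_in = 14.8 × 52.2 = 772.56 mm·m/s
Outflow: F_out = 14.7 × 14.4 = 211.68 mm·m/s
Steady-state rate R = (F_in − F_out)/L = (772.56 − 211.68) / 239000 m = 2.347e-03 mm/s.
R = 2.347e-03 × 3600 = 8.45 mm/hr.
Over 5.8 h: total = 8.45 × 5.8 = 49.01 ≈ 49 mm.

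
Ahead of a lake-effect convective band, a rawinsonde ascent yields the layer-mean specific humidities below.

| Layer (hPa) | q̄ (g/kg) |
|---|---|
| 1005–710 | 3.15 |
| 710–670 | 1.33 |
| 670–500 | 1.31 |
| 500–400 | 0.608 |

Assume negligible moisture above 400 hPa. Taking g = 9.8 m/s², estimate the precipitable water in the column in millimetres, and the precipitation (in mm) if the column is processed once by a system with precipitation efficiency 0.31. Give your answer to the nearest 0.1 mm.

PW ≈ 12.9 mm; precipitation ≈ 4.0 mm

Precipitable water is the column-integrated vapour mass per unit area: PW = (1/g) Σ q̄ Δp, with q in kg/kg and Δp in Pa (1 kg/m² of water = 1 mm).
Layer 1005–710 hPa: Δp = 295 hPa = 29500 Pa, q̄ = 0.00315 kg/kg → 0.00315 × 29500 / 9.8 = 9.48 mm
Layer 710–670 hPa: Δp = 40 hPa = 4000 Pa, q̄ = 0.00133 kg/kg → 0.00133 × 4000 / 9.8 = 0.54 mm
Layer 670–500 hPa: Δp = 170 hPa = 17000 Pa, q̄ = 0.00131 kg/kg → 0.00131 × 17000 / 9.8 = 2.27 mm
Layer 500–400 hPa: Δp = 100 hPa = 10000 Pa, q̄ = 0.000608 kg/kg → 0.000608 × 10000 / 9.8 = 0.62 mm
PW = 9.48 + 0.54 + 2.27 + 0.62 = 12.91 ≈ 12.9 mm.
Precipitation = ε × PW = 0.31 × 12.9 = 4.0 mm.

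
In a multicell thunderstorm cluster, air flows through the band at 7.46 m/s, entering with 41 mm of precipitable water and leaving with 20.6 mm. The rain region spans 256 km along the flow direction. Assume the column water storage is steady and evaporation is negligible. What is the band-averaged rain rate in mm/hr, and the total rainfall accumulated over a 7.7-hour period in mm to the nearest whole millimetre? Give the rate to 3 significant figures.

Column moisture flux per unit crosswind length is F = V × PW.
Inflow: F_in = 7.46 × 41 = 305.86 mm·m/s
Outflow: F_out = 7.46 × 20.6 = 153.676 mm·m/s
Steady-state rate R = (F_in − F_out)/L = (305.86 − 153.676) / 256000 m = 5.945e-04 mm/s.
R = 5.945e-04 × 3600 = 2.14 mm/hr.
Over 7.7 h: total = 2.14 × 7.7 = 16.478 ≈ 16 mm.

R ≈ 2.14 mm/hr; total ≈ 16 mm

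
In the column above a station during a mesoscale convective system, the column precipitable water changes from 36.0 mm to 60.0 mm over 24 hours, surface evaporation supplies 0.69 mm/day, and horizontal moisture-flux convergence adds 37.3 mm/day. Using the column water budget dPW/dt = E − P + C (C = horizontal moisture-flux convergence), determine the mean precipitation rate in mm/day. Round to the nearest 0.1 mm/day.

P ≈ 14.0 mm/day

dPW/dt = (60.0 − 36.0) mm / (24/24 day) = +24.000 mm/day.
P = E + C − dPW/dt = 0.69 + (37.3) − (+24.000) = 14.0 mm/day.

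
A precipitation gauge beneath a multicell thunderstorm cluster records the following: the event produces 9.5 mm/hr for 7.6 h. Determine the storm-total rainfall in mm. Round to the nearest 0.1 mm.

Total = Σ Rᵢ Δtᵢ = 9.5 × 7.6
      = 72.2 = 72.2 mm.

total ≈ 72.2 mm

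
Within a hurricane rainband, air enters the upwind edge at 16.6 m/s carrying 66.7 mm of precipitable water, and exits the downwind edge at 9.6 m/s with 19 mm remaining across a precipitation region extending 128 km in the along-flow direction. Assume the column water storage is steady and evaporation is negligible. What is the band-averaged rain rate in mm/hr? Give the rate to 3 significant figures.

R ≈ 26.0 mm/hr

Column moisture flux per unit crosswind length is F = V × PW.
Inflow: F_in = 16.6 × 66.7 = 1107.22 mm·m/s
Outflow: F_out = 9.6 × 19 = 182.4 mm·m/s
Steady-state rate R = (F_in − F_out)/L = (1107.22 − 182.4) / 128000 m = 7.225e-03 mm/s.
R = 7.225e-03 × 3600 = 26.0 mm/hr.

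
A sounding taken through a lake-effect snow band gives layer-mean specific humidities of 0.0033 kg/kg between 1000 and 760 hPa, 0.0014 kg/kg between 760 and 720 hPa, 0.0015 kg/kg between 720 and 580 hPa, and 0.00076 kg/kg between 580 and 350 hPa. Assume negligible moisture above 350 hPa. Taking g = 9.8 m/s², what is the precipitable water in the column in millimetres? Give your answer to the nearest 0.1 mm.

Precipitable water is the column-integrated vapour mass per unit area: PW = (1/g) Σ q̄ Δp, with q in kg/kg and Δp in Pa (1 kg/m² of water = 1 mm).
Layer 1000–760 hPa: Δp = 240 hPa = 24000 Pa, q̄ = 0.0033 kg/kg → 0.0033 × 24000 / 9.8 = 8.08 mm
Layer 760–720 hPa: Δp = 40 hPa = 4000 Pa, q̄ = 0.0014 kg/kg → 0.0014 × 4000 / 9.8 = 0.57 mm
Layer 720–580 hPa: Δp = 140 hPa = 14000 Pa, q̄ = 0.0015 kg/kg → 0.0015 × 14000 / 9.8 = 2.14 mm
Layer 580–350 hPa: Δp = 230 hPa = 23000 Pa, q̄ = 0.00076 kg/kg → 0.00076 × 23000 / 9.8 = 1.78 mm
PW = 8.08 + 0.57 + 2.14 + 1.78 = 12.57 ≈ 12.6 mm.

PW ≈ 12.6 mm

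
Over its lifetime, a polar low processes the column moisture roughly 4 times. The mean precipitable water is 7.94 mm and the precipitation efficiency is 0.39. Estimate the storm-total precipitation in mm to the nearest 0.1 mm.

Each cycle deposits ε × PW = 0.39 × 7.94 = 3.0966 mm.
Over 4 cycles: 4 × 3.0966 = 12.4 mm.

precipitation ≈ 12.4 mm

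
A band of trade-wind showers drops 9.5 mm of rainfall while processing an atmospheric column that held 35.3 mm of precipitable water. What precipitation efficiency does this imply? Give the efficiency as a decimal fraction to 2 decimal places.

ε ≈ 0.27

ε = rainfall / PW = 9.5 / 35.3 = 0.27.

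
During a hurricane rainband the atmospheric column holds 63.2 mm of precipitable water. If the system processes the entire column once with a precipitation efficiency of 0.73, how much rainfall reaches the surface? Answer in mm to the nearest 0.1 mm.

rainfall ≈ 46.1 mm

Rainfall = ε × PW = 0.73 × 63.2 = 46.1 mm.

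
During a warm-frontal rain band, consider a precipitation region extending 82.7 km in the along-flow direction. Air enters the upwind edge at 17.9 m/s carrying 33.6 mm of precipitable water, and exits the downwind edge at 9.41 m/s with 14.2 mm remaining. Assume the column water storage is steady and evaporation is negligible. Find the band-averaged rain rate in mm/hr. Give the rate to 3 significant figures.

R ≈ 20.4 mm/hr

Column moisture flux per unit crosswind length is F = V × PW.
Inflow: F_in = 17.9 × 33.6 = 601.44 mm·m/s
Outflow: F_out = 9.41 × 14.2 = 133.622 mm·m/s
Steady-state rate R = (F_in − F_out)/L = (601.44 − 133.622) / 82700 m = 5.657e-03 mm/s.
R = 5.657e-03 × 3600 = 20.4 mm/hr.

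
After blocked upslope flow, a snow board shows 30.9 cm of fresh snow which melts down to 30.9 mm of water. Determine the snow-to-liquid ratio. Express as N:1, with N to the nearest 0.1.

ratio ≈ 10.0

Ratio = snow depth / SWE = 309 mm / 30.9 mm = 10.0, i.e. 10.0:1.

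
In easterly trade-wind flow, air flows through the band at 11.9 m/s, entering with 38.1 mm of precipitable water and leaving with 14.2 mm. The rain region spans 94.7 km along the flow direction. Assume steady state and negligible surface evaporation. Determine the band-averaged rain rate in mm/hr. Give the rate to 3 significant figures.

Column moisture flux per unit crosswind length is F = V × PW.
Inflow: F_in = 11.9 × 38.1 = 453.39 mm·m/s
Outflow: F_out = 11.9 × 14.2 = 168.98 mm·m/s
Steady-state rate R = (F_in − F_out)/L = (453.39 − 168.98) / 94700 m = 3.003e-03 mm/s.
R = 3.003e-03 × 3600 = 10.8 mm/hr.

R ≈ 10.8 mm/hr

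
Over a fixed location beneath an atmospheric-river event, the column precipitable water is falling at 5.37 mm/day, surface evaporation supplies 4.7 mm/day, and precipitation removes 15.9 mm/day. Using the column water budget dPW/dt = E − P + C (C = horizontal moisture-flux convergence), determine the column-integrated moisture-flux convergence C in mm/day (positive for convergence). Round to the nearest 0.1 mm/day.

dPW/dt = -5.37 mm/day.
C = dPW/dt − E + P = (-5.37) − 4.7 + 15.9 = 5.8 mm/day.

C ≈ 5.8 mm/day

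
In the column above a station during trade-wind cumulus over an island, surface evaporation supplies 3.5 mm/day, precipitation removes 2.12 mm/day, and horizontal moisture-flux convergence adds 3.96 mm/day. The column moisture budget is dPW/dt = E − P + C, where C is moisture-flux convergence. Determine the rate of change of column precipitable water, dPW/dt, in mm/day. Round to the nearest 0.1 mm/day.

dPW/dt = E − P + C = 3.5 − 2.12 + (3.96) = 5.3 mm/day.

dPW/dt ≈ 5.3 mm/day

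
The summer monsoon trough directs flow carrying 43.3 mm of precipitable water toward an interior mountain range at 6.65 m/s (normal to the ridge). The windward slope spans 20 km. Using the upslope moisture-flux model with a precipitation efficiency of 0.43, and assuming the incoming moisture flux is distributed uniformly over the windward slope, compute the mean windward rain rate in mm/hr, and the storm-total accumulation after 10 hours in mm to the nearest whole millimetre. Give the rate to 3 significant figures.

Incoming column moisture flux per unit ridge length: F = V × PW = 6.65 × 43.3 = 287.945 mm·m/s.
Spread over the 20 km slope with efficiency ε = 0.43: R = ε·F/W = 0.43 × 287.945 / 20000 m = 6.191e-03 mm/s.
R = 6.191e-03 × 3600 = 22.3 mm/hr.
Over 10 h: total = 22.3 × 10 = 223 mm.

R ≈ 22.3 mm/hr; total ≈ 223 mm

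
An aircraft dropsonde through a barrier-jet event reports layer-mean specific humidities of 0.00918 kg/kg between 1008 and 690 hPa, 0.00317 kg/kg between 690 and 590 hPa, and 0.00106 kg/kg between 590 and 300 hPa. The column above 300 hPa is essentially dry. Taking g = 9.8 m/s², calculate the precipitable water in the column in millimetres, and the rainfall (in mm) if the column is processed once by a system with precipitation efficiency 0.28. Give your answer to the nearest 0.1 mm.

PW ≈ 36.2 mm; rainfall ≈ 10.1 mm

Precipitable water is the column-integrated vapour mass per unit area: PW = (1/g) Σ q̄ Δp, with q in kg/kg and Δp in Pa (1 kg/m² of water = 1 mm).
Layer 1008–690 hPa: Δp = 318 hPa = 31800 Pa, q̄ = 0.00918 kg/kg → 0.00918 × 31800 / 9.8 = 29.79 mm
Layer 690–590 hPa: Δp = 100 hPa = 10000 Pa, q̄ = 0.00317 kg/kg → 0.00317 × 10000 / 9.8 = 3.23 mm
Layer 590–300 hPa: Δp = 290 hPa = 29000 Pa, q̄ = 0.00106 kg/kg → 0.00106 × 29000 / 9.8 = 3.14 mm
PW = 29.79 + 3.23 + 3.14 = 36.16 ≈ 36.2 mm.
Rainfall = ε × PW = 0.28 × 36.2 = 10.1 mm.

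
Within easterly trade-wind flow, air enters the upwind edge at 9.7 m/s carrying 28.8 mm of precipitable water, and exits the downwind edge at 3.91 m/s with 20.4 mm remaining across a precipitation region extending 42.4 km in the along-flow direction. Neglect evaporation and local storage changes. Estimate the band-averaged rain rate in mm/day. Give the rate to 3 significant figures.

Column moisture flux per unit crosswind length is F = V × PW.
Inflow: F_in = 9.7 × 28.8 = 279.36 mm·m/s
Outflow: F_out = 3.91 × 20.4 = 79.764 mm·m/s
Steady-state rate R = (F_in − F_out)/L = (279.36 − 79.764) / 42400 m = 4.707e-03 mm/s.
R = 4.707e-03 × 3600 × 24 = 407 mm/day.

R ≈ 407 mm/day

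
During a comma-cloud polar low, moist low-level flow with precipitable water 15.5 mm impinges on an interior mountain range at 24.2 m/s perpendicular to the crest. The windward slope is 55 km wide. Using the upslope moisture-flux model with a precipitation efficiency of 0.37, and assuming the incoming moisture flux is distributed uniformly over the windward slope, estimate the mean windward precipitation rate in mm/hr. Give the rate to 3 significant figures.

R ≈ 9.08 mm/hr

Incoming column moisture flux per unit ridge length: F = V × PW = 24.2 × 15.5 = 375.1 mm·m/s.
Spread over the 55 km slope with efficiency ε = 0.37: R = ε·F/W = 0.37 × 375.1 / 55000 m = 2.523e-03 mm/s.
R = 2.523e-03 × 3600 = 9.08 mm/hr.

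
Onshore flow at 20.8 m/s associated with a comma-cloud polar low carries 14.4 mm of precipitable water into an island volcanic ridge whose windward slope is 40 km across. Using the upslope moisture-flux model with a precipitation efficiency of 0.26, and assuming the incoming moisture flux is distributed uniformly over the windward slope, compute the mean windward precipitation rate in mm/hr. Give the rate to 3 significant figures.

Incoming column moisture flux per unit ridge length: F = V × PW = 20.8 × 14.4 = 299.52 mm·m/s.
Spread over the 40 km slope with efficiency ε = 0.26: R = ε·F/W = 0.26 × 299.52 / 40000 m = 1.947e-03 mm/s.
R = 1.947e-03 × 3600 = 7.01 mm/hr.

R ≈ 7.01 mm/hr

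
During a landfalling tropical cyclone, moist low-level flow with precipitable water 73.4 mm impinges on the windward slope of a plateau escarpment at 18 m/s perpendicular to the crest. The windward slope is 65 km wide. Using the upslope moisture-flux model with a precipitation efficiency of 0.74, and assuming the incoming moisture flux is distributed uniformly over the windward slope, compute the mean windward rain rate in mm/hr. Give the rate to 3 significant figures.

Incoming column moisture flux per unit ridge length: F = V × PW = 18 × 73.4 = 1321.2 mm·m/s.
Spread over the 65 km slope with efficiency ε = 0.74: R = ε·F/W = 0.74 × 1321.2 / 65000 m = 1.504e-02 mm/s.
R = 1.504e-02 × 3600 = 54.1 mm/hr.

R ≈ 54.1 mm/hr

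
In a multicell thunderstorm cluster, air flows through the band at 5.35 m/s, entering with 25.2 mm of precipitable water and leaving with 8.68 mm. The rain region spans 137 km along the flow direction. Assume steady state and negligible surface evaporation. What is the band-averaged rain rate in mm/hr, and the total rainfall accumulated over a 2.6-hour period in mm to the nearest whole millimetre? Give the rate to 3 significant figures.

Column moisture flux per unit crosswind length is F = V × PW.
Inflow: F_in = 5.35 × 25.2 = 134.82 mm·m/s
Outflow: F_out = 5.35 × 8.68 = 46.438 mm·m/s
Steady-state rate R = (F_in − F_out)/L = (134.82 − 46.438) / 137000 m = 6.451e-04 mm/s.
R = 6.451e-04 × 3600 = 2.32 mm/hr.
Over 2.6 h: total = 2.32 × 2.6 = 6.032 ≈ 6 mm.

R ≈ 2.32 mm/hr; total ≈ 6 mm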